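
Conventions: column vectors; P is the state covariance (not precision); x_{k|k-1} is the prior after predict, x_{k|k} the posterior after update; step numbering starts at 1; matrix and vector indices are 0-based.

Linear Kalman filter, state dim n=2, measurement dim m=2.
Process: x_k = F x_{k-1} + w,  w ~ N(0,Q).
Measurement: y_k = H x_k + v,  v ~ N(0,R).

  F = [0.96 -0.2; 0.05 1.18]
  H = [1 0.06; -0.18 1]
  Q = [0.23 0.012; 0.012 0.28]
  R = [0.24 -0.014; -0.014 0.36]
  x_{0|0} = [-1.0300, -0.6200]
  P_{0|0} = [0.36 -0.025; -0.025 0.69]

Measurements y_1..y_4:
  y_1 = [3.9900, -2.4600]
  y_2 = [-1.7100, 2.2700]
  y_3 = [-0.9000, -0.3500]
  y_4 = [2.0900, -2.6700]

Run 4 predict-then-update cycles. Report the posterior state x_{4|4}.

step 1: x^-=[-0.8648, -0.7831]  P^-=[0.5990 -0.1616; -0.1616 1.2387]  S=[0.8240 -0.2074; -0.2074 1.6763]  K=[0.6963 -0.0746; 0.0871 0.7671]  nu=[4.9018, -1.8326]  x^+=[2.6852, -1.7619]  P^+=[0.1685 -0.0063; -0.0063 0.2738]
step 2: x^-=[2.9302, -1.9448]  P^-=[0.3987 -0.0516; -0.0516 0.6609]  S=[0.6349 -0.0971; -0.0971 1.0524]  K=[0.6138 -0.0605; 0.0798 0.6442]  nu=[-4.5235, 4.7422]  x^+=[-0.1336, 0.7492]  P^+=[0.1484 -0.0037; -0.0037 0.2301]
step 3: x^-=[-0.2781, 0.8774]  P^-=[0.3774 -0.0393; -0.0393 0.6004]  S=[0.6148 -0.0848; -0.0848 0.9868]  K=[0.6021 -0.0569; 0.0805 0.6225]  nu=[-0.6745, -1.2775]  x^+=[-0.6115, 0.0279]  P^+=[0.1455 -0.0027; -0.0027 0.2225]
step 4: x^-=[-0.5926, 0.0023]  P^-=[0.3740 -0.0366; -0.0366 0.5898]  S=[0.6117 -0.0821; -0.0821 0.9751]  K=[0.6003 -0.0560; 0.0811 0.6185]  nu=[2.6825, -2.7790]  x^+=[1.1733, -1.4990]  P^+=[0.1450 -0.0025; -0.0025 0.2211]

x_post = [1.1733, -1.4990]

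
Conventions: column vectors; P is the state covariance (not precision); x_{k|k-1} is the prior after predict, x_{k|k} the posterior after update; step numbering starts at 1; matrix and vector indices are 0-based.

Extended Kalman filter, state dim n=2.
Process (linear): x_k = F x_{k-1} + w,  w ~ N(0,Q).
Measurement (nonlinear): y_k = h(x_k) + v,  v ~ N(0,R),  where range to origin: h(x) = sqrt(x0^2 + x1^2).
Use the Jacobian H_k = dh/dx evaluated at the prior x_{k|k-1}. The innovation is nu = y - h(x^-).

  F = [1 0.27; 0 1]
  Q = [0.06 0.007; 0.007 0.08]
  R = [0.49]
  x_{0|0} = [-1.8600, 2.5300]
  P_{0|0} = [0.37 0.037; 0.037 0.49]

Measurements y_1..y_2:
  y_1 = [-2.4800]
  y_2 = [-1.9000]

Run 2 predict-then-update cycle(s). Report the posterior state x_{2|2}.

x_post = [0.7090, 0.7199]

step 1: x^-=[-1.1769, 2.5300]  P^-=[0.4857 0.1763; 0.1763 0.5700]  H_jac=[-0.4218 0.9067]  S=[0.9102]  K=[-0.0494; 0.4861]  nu=[-5.2703]  x^+=[-0.9163, -0.0321]  P^+=[0.4835 0.1982; 0.1982 0.3549]
step 2: x^-=[-0.9250, -0.0321]  P^-=[0.6764 0.3010; 0.3010 0.4349]  H_jac=[-0.9994 -0.0347]  S=[1.1869]  K=[-0.5783; -0.2661]  nu=[-2.8255]  x^+=[0.7090, 0.7199]  P^+=[0.2794 0.1183; 0.1183 0.3508]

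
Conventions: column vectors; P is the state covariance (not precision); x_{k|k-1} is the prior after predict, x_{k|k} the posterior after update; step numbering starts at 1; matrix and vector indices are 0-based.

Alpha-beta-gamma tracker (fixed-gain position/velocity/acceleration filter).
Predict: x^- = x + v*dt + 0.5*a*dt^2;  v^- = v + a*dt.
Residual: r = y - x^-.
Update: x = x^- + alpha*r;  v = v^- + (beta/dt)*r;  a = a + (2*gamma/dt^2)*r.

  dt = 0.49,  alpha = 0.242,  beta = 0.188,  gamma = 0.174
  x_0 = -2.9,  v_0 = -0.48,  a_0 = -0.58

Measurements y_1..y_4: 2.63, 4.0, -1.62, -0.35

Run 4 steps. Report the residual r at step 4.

step 1: x_pred=-3.2048  r=5.8348  x^+=-1.7928  v^+=1.4745  a^+=7.8770
step 2: x_pred=-0.1247  r=4.1247  x^+=0.8735  v^+=6.9167  a^+=13.8553
step 3: x_pred=5.9260  r=-7.5460  x^+=4.0999  v^+=10.8106  a^+=2.9181
step 4: x_pred=9.7474  r=-10.0974  x^+=7.3038  v^+=8.3664  a^+=-11.7170

resid = -10.0974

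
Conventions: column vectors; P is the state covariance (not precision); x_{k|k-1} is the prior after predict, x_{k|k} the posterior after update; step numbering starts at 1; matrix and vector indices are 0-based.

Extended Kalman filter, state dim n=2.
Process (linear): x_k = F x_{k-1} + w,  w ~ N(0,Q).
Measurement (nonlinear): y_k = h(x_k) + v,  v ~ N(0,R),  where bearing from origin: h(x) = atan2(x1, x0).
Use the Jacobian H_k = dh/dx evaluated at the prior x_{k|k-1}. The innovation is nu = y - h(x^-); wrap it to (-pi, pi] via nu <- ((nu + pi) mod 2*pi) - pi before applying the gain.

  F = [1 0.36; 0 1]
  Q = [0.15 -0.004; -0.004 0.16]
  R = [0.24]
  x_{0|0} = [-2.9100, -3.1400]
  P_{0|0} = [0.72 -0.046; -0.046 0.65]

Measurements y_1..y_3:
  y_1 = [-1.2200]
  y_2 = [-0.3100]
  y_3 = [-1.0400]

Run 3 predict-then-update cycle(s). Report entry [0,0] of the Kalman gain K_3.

K[0,0] = 0.2403

step 1: x^-=[-4.0404, -3.1400]  P^-=[0.9211 0.1840; 0.1840 0.8100]  H_jac=[0.1199 -0.1543]  S=[0.2657]  K=[0.3088; -0.3873]  nu=[1.2609]  x^+=[-3.6510, -3.6284]  P^+=[0.8958 0.2158; 0.2158 0.7701]
step 2: x^-=[-4.9572, -3.6284]  P^-=[1.3010 0.4890; 0.4890 0.9301]  H_jac=[0.0961 -0.1314]  S=[0.2557]  K=[0.2379; -0.2939]  nu=[2.1997]  x^+=[-4.4338, -4.2749]  P^+=[1.2865 0.5069; 0.5069 0.9080]
step 3: x^-=[-5.9728, -4.2749]  P^-=[1.9191 0.8298; 0.8298 1.0680]  H_jac=[0.0792 -0.1107]  S=[0.2506]  K=[0.2403; -0.2095]  nu=[1.4804]  x^+=[-5.6171, -4.5850]  P^+=[1.9047 0.8424; 0.8424 1.0570]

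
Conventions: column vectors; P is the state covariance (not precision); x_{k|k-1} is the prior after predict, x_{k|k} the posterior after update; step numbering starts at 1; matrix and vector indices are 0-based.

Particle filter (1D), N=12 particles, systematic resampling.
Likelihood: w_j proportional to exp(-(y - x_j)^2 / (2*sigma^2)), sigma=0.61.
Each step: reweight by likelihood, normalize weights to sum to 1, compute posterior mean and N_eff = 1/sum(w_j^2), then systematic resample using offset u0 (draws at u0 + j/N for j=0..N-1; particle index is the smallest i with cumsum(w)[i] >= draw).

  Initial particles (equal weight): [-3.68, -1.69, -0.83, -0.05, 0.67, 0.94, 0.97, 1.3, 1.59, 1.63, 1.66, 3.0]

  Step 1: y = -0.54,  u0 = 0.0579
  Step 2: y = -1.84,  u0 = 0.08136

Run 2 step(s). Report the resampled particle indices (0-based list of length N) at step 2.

resampled_idx = [0, 0, 0, 0, 0, 1, 2, 3, 3, 4, 5, 9]

step 1: w=[0.0000, 0.0828, 0.4374, 0.3547, 0.0685, 0.0258, 0.0229, 0.0052, 0.0011, 0.0009, 0.0007, 0.0000]  mean=-0.4173  Neff=3.0311  idx=[1, 2, 2, 2, 2, 2, 3, 3, 3, 3, 4, 6]
step 2: w=[0.4229, 0.1107, 0.1107, 0.1107, 0.1107, 0.1107, 0.0059, 0.0059, 0.0059, 0.0059, 0.0001, 0.0000]  mean=-1.1752  Neff=4.1620  idx=[0, 0, 0, 0, 0, 1, 2, 3, 3, 4, 5, 9]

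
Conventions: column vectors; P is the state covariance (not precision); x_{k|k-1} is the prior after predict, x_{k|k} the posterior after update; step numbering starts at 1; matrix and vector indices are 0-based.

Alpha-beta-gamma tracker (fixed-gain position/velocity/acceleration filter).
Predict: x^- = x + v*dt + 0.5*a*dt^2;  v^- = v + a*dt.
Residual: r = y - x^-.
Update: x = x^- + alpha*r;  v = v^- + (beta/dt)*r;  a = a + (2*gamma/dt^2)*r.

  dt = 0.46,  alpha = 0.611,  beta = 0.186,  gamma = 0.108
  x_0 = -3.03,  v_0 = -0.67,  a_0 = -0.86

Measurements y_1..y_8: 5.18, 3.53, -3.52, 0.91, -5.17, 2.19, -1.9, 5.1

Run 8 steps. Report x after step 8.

x_post = 0.6074

step 1: x_pred=-3.4292  r=8.6092  x^+=1.8310  v^+=2.4155  a^+=7.9282
step 2: x_pred=3.7810  r=-0.2510  x^+=3.6276  v^+=5.9610  a^+=7.6720
step 3: x_pred=7.1814  r=-10.7014  x^+=0.6428  v^+=5.1631  a^+=-3.2519
step 4: x_pred=2.6738  r=-1.7638  x^+=1.5961  v^+=2.9540  a^+=-5.0524
step 5: x_pred=2.4204  r=-7.5904  x^+=-2.2173  v^+=-2.4393  a^+=-12.8006
step 6: x_pred=-4.6937  r=6.8837  x^+=-0.4878  v^+=-5.5441  a^+=-5.7738
step 7: x_pred=-3.6489  r=1.7489  x^+=-2.5803  v^+=-7.4929  a^+=-3.9885
step 8: x_pred=-6.4490  r=11.5490  x^+=0.6074  v^+=-4.6578  a^+=7.8007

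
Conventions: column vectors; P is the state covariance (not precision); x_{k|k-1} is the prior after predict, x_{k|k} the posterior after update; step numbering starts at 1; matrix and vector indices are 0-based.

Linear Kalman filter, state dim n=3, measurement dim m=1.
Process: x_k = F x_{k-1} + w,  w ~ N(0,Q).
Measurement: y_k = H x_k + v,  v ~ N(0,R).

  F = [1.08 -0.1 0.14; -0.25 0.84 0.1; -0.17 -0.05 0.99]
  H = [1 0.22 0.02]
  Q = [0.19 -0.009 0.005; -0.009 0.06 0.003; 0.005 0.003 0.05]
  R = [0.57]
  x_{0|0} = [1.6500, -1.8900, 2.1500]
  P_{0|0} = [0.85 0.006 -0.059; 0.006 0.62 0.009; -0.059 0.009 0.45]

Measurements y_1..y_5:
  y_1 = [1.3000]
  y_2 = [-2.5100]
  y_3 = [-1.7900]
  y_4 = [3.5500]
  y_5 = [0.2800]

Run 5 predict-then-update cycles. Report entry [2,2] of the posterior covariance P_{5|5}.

step 1: x^-=[2.2720, -1.7851, 1.9425]  P^-=[1.1771 -0.2820 -0.1484; -0.2820 0.5570 0.0799; -0.1484 0.0799 0.5362]  S=[1.6449]  K=[0.6761; -0.0960; -0.0730]  nu=[-0.6181]  x^+=[1.8541, -1.7258, 1.9876]  P^+=[0.4253 -0.1753 -0.0672; -0.1753 0.5419 0.0684; -0.0672 0.0684 0.5275]
step 2: x^-=[2.4533, -1.7144, 1.7389]  P^-=[0.7174 -0.3229 -0.0683; -0.3229 0.5627 0.1477; -0.0683 0.1477 0.5935]  S=[1.1714]  K=[0.5506; -0.1675; -0.0204]  nu=[-4.6209]  x^+=[-0.0912, -0.9405, 1.8333]  P^+=[0.3622 -0.2149 -0.0551; -0.2149 0.5298 0.1437; -0.0551 0.1437 0.5930]
step 3: x^-=[0.2523, -0.5839, 1.8775]  P^-=[0.6552 -0.3319 -0.0416; -0.3319 0.5796 0.2162; -0.0416 0.2162 0.6437]  S=[1.1077]  K=[0.5248; -0.1806; 0.0170]  nu=[-1.9514]  x^+=[-0.7718, -0.2315, 1.8443]  P^+=[0.3501 -0.2269 -0.0515; -0.2269 0.5434 0.2196; -0.0515 0.2196 0.6433]
step 4: x^-=[-0.5522, 0.1829, 1.9686]  P^-=[0.6437 -0.3318 -0.0361; -0.3318 0.6065 0.2834; -0.0361 0.2834 0.6837]  S=[1.0984]  K=[0.5189; -0.1754; 0.0364]  nu=[4.0226]  x^+=[1.5352, -0.5228, 2.1149]  P^+=[0.3479 -0.2318 -0.0568; -0.2318 0.5727 0.2904; -0.0568 0.2904 0.6823]
step 5: x^-=[2.0064, -0.6115, 1.8589]  P^-=[0.6397 -0.3305 -0.0430; -0.3305 0.6417 0.3466; -0.0430 0.3466 0.7166]  S=[1.0969]  K=[0.5161; -0.1663; 0.0433]  nu=[-1.6290]  x^+=[1.1657, -0.3406, 1.7883]  P^+=[0.3475 -0.2364 -0.0676; -0.2364 0.6113 0.3545; -0.0676 0.3545 0.7146]

P_post[2,2] = 0.7146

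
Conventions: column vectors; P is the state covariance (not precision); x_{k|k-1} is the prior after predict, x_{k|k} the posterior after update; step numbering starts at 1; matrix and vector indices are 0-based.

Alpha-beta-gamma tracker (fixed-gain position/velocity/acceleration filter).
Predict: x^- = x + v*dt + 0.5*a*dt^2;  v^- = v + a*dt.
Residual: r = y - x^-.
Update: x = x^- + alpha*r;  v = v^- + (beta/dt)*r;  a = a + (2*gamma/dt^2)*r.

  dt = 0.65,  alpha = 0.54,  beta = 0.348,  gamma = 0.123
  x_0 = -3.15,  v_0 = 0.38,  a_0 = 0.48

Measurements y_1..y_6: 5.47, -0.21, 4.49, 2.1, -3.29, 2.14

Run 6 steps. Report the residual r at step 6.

resid = 6.4651

step 1: x_pred=-2.8016  r=8.2716  x^+=1.6651  v^+=5.1205  a^+=5.2961
step 2: x_pred=6.1122  r=-6.3222  x^+=2.6982  v^+=5.1782  a^+=1.6150
step 3: x_pred=6.4052  r=-1.9152  x^+=5.3710  v^+=5.2026  a^+=0.4999
step 4: x_pred=8.8583  r=-6.7583  x^+=5.2088  v^+=1.9093  a^+=-3.4351
step 5: x_pred=5.7242  r=-9.0142  x^+=0.8565  v^+=-5.1496  a^+=-8.6836
step 6: x_pred=-4.3251  r=6.4651  x^+=-0.8340  v^+=-7.3326  a^+=-4.9193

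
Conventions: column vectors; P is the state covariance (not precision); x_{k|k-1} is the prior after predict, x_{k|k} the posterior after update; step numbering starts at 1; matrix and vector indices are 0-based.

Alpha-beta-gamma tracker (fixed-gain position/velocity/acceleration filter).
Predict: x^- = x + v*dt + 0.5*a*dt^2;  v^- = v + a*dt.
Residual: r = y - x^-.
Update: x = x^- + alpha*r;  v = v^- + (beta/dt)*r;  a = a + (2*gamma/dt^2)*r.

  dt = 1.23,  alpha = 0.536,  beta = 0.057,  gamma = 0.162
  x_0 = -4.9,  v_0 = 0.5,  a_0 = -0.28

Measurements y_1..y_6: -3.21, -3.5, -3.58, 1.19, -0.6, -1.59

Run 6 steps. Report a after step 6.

step 1: x_pred=-4.4968  r=1.2868  x^+=-3.8071  v^+=0.2152  a^+=-0.0044
step 2: x_pred=-3.5457  r=0.0457  x^+=-3.5212  v^+=0.2119  a^+=0.0054
step 3: x_pred=-3.2565  r=-0.3235  x^+=-3.4299  v^+=0.2035  a^+=-0.0639
step 4: x_pred=-3.2279  r=4.4179  x^+=-0.8599  v^+=0.3296  a^+=0.8822
step 5: x_pred=0.2129  r=-0.8129  x^+=-0.2228  v^+=1.3771  a^+=0.7081
step 6: x_pred=2.0067  r=-3.5967  x^+=0.0788  v^+=2.0814  a^+=-0.0621

a_post = -0.0621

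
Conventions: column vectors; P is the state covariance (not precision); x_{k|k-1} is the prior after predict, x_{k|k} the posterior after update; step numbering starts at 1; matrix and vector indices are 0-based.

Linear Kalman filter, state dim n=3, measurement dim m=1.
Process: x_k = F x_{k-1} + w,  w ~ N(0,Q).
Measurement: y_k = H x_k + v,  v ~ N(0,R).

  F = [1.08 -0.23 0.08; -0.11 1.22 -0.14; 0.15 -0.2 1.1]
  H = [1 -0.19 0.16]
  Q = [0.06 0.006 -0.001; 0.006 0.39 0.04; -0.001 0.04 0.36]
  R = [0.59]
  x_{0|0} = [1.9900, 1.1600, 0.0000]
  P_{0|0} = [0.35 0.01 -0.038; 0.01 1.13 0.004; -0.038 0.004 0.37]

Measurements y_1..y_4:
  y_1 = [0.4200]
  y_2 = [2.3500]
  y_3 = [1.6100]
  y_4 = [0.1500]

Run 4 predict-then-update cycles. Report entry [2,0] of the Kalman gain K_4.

K[2,0] = 0.5432

step 1: x^-=[1.8824, 1.1963, 0.0665]  P^-=[0.5187 -0.3368 0.0911; -0.3368 2.0782 -0.2855; 0.0911 -0.2855 0.8459]  S=[1.3799]  K=[0.4328; -0.5633; 0.2034]  nu=[-1.2457]  x^+=[1.3432, 1.8981, -0.1869]  P^+=[0.2602 -0.0003 -0.0304; -0.0003 1.6403 -0.1274; -0.0304 -0.1274 0.7888]
step 2: x^-=[0.9991, 2.1940, -0.3837]  P^-=[0.4549 -0.5061 0.1839; -0.5061 2.8927 -0.6563; 0.1839 -0.6563 1.4320]  S=[1.4770]  K=[0.3930; -0.7859; 0.3640]  nu=[1.8291]  x^+=[1.7180, 0.7566, 0.2822]  P^+=[0.2268 -0.0499 -0.0274; -0.0499 1.9805 -0.2338; -0.0274 -0.2338 1.2362]
step 3: x^-=[1.7040, 0.6946, 0.4168]  P^-=[0.4659 -0.6835 0.2781; -0.6835 3.4572 -0.9640; 0.2781 -0.9640 2.0370]  S=[1.6402]  K=[0.3903; -0.9113; 0.4799]  nu=[-0.0287]  x^+=[1.6928, 0.7207, 0.4030]  P^+=[0.2159 -0.1001 -0.0292; -0.1001 2.0951 -0.2467; -0.0292 -0.2467 1.6592]
step 4: x^-=[1.6947, 0.6367, 0.5531]  P^-=[0.4871 -0.7879 0.3328; -0.7879 3.6538 -1.0846; 0.3328 -1.0846 2.5612]  S=[1.7464]  K=[0.3951; -0.9480; 0.5432]  nu=[-1.5122]  x^+=[1.0972, 2.0703, -0.2684]  P^+=[0.2144 -0.1337 -0.0420; -0.1337 2.0841 -0.1852; -0.0420 -0.1852 2.0459]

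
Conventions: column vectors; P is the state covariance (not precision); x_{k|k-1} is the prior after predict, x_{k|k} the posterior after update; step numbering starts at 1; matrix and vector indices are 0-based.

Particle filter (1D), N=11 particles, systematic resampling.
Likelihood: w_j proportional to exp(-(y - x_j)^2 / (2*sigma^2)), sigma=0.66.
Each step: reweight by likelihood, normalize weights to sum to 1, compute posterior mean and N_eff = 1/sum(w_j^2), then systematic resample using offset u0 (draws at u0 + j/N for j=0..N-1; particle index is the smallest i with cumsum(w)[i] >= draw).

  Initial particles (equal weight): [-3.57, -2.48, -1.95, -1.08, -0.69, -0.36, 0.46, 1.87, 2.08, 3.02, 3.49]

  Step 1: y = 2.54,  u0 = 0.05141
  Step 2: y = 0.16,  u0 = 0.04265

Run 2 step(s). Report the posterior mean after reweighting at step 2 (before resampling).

post_mean = 1.9337

step 1: w=[0.0000, 0.0000, 0.0000, 0.0000, 0.0000, 0.0000, 0.0028, 0.2379, 0.3123, 0.3057, 0.1413]  mean=2.5121  Neff=3.7376  idx=[7, 7, 7, 8, 8, 8, 9, 9, 9, 10, 10]
step 2: w=[0.2349, 0.2349, 0.2349, 0.0979, 0.0979, 0.0979, 0.0006, 0.0006, 0.0006, 0.0000, 0.0000]  mean=1.9337  Neff=5.1487  idx=[0, 0, 0, 1, 1, 2, 2, 2, 3, 4, 5]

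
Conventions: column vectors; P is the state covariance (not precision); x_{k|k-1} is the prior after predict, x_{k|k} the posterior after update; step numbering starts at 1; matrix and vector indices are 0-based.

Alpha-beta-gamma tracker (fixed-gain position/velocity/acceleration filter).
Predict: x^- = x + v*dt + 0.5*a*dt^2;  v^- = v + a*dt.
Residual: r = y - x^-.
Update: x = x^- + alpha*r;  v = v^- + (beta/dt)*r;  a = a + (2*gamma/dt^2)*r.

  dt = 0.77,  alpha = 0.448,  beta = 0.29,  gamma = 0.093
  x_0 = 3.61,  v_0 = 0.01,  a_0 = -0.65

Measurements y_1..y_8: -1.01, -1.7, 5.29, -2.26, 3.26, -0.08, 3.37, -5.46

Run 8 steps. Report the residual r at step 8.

step 1: x_pred=3.4250  r=-4.4350  x^+=1.4381  v^+=-2.1608  a^+=-2.0413
step 2: x_pred=-0.8309  r=-0.8691  x^+=-1.2202  v^+=-4.0600  a^+=-2.3140
step 3: x_pred=-5.0324  r=10.3224  x^+=-0.4080  v^+=-1.9541  a^+=0.9243
step 4: x_pred=-1.6386  r=-0.6214  x^+=-1.9170  v^+=-1.4764  a^+=0.7293
step 5: x_pred=-2.8376  r=6.0976  x^+=-0.1059  v^+=1.3817  a^+=2.6422
step 6: x_pred=1.7413  r=-1.8213  x^+=0.9254  v^+=2.7303  a^+=2.0709
step 7: x_pred=3.6416  r=-0.2716  x^+=3.5199  v^+=4.2226  a^+=1.9857
step 8: x_pred=7.3599  r=-12.8199  x^+=1.6166  v^+=0.9232  a^+=-2.0361

resid = -12.8199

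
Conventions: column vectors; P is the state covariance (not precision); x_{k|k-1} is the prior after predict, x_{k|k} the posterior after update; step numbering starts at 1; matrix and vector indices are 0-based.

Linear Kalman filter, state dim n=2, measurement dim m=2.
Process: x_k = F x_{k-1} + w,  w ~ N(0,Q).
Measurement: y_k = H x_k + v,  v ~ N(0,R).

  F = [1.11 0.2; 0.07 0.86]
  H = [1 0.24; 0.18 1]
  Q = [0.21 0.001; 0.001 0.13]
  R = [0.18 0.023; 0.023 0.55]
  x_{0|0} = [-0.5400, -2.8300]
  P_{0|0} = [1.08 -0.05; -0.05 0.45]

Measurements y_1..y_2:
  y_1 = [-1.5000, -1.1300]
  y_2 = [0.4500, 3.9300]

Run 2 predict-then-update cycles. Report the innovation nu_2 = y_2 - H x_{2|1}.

innov = [2.3602, 5.8175]

step 1: x^-=[-1.1654, -2.4716]  P^-=[1.5365 0.1139; 0.1139 0.4621]  S=[1.7977 0.5293; 0.5293 1.1029]  K=[0.8916 -0.0739; -0.0044 0.4397]  nu=[0.2586, 1.5514]  x^+=[-1.0494, -1.7906]  P^+=[0.1710 -0.0509; -0.0509 0.2509]
step 2: x^-=[-1.5230, -1.6134]  P^-=[0.4081 0.0081; 0.0081 0.3103]  S=[0.6099 0.1794; 0.1794 0.8764]  K=[0.6863 -0.0474; 0.0328 0.3490]  nu=[2.3602, 5.8175]  x^+=[-0.1788, 0.4942]  P^+=[0.1306 -0.0338; -0.0338 0.1988]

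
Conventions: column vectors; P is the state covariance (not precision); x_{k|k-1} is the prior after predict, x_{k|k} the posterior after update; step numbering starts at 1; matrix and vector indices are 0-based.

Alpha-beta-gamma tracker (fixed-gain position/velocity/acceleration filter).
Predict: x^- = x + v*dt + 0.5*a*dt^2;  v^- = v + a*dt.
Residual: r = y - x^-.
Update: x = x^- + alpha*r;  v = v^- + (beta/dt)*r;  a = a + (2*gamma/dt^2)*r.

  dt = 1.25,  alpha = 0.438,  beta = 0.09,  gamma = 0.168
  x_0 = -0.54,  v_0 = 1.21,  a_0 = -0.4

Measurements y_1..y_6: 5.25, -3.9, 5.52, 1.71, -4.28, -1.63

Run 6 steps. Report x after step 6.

step 1: x_pred=0.6600  r=4.5900  x^+=2.6704  v^+=1.0405  a^+=0.5870
step 2: x_pred=4.4296  r=-8.3296  x^+=0.7813  v^+=1.1745  a^+=-1.2042
step 3: x_pred=1.3087  r=4.2113  x^+=3.1532  v^+=-0.0275  a^+=-0.2986
step 4: x_pred=2.8856  r=-1.1756  x^+=2.3707  v^+=-0.4853  a^+=-0.5514
step 5: x_pred=1.3333  r=-5.6133  x^+=-1.1253  v^+=-1.5787  a^+=-1.7585
step 6: x_pred=-4.4725  r=2.8425  x^+=-3.2275  v^+=-3.5721  a^+=-1.1472

x_post = -3.2275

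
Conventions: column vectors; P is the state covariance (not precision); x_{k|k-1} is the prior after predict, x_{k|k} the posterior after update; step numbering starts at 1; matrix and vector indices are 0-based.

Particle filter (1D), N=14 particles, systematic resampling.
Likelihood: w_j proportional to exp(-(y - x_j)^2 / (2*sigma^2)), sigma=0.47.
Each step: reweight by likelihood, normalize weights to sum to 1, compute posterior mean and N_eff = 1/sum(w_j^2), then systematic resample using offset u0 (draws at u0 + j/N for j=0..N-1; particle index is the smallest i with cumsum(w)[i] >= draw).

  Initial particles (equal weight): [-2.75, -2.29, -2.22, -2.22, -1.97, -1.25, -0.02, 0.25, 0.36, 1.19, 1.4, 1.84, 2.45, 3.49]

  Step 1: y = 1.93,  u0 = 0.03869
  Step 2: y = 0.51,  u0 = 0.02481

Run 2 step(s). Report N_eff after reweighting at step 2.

N_eff = 5.1872

step 1: w=[0.0000, 0.0000, 0.0000, 0.0000, 0.0000, 0.0000, 0.0001, 0.0007, 0.0016, 0.1231, 0.2251, 0.4173, 0.2305, 0.0017]  mean=1.8008  Neff=3.4123  idx=[9, 9, 10, 10, 10, 11, 11, 11, 11, 11, 11, 12, 12, 12]
step 2: w=[0.2677, 0.2677, 0.1269, 0.1269, 0.1269, 0.0139, 0.0139, 0.0139, 0.0139, 0.0139, 0.0139, 0.0002, 0.0002, 0.0002]  mean=1.3248  Neff=5.1872  idx=[0, 0, 0, 0, 1, 1, 1, 1, 2, 3, 3, 4, 4, 7]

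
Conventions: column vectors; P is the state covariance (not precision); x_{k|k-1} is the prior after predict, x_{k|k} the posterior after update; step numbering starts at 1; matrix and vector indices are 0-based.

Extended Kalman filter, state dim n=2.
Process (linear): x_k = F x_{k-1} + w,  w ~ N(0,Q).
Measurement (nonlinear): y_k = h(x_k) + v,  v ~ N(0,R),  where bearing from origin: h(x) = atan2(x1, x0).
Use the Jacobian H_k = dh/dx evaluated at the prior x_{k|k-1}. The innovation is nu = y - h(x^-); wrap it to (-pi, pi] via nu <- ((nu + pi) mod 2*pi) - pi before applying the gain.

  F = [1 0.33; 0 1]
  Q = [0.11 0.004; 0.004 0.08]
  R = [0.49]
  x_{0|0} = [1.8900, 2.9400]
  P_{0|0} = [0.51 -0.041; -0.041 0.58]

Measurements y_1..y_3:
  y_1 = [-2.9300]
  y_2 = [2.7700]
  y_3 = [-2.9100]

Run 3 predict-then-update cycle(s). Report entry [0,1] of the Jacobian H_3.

step 1: x^-=[2.8602, 2.9400]  P^-=[0.6561 0.1544; 0.1544 0.6600]  H_jac=[-0.1747 0.1700]  S=[0.5199]  K=[-0.1700; 0.1639]  nu=[2.5540]  x^+=[2.4259, 3.3586]  P^+=[0.6411 0.1689; 0.1689 0.6460]
step 2: x^-=[3.5343, 3.3586]  P^-=[0.9329 0.3861; 0.3861 0.7260]  H_jac=[-0.1413 0.1487]  S=[0.5085]  K=[-0.1463; 0.1050]  nu=[2.0101]  x^+=[3.2401, 3.5697]  P^+=[0.9220 0.3939; 0.3939 0.7204]
step 3: x^-=[4.4182, 3.5697]  P^-=[1.3704 0.6356; 0.6356 0.8004]  H_jac=[-0.1106 0.1369]  S=[0.5025]  K=[-0.1285; 0.0782]  nu=[2.6936]  x^+=[4.0720, 3.7803]  P^+=[1.3621 0.6407; 0.6407 0.7974]

H_jac[0,1] = 0.1369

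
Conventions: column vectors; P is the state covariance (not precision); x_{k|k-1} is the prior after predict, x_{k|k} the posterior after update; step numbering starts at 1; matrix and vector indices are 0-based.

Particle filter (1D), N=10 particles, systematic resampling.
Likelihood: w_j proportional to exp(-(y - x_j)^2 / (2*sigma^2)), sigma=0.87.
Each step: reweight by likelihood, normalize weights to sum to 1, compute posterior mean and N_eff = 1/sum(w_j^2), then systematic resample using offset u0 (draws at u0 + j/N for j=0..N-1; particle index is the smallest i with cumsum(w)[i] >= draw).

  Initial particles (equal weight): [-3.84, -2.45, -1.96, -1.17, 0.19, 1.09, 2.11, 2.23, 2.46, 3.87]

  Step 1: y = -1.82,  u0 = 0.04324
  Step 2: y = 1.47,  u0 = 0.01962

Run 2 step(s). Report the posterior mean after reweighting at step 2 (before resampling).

step 1: w=[0.0254, 0.2899, 0.3720, 0.2851, 0.0261, 0.0014, 0.0000, 0.0000, 0.0000, 0.0000]  mean=-1.8641  Neff=3.2782  idx=[1, 1, 1, 2, 2, 2, 2, 3, 3, 3]
step 2: w=[0.0012, 0.0012, 0.0012, 0.0132, 0.0132, 0.0132, 0.0132, 0.3145, 0.3145, 0.3145]  mean=-1.2165  Neff=3.3630  idx=[4, 7, 7, 7, 8, 8, 8, 9, 9, 9]

post_mean = -1.2165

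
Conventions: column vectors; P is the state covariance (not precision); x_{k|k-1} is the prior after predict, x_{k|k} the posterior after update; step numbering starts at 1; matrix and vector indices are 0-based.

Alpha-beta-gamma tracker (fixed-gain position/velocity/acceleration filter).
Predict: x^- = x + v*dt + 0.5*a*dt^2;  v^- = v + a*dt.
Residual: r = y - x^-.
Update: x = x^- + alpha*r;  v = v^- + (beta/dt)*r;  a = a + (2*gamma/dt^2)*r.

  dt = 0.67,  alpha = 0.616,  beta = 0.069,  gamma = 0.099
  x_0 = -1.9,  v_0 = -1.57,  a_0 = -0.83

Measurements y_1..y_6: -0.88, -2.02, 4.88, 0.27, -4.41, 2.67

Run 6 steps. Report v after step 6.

step 1: x_pred=-3.1382  r=2.2582  x^+=-1.7471  v^+=-1.8935  a^+=0.1660
step 2: x_pred=-2.9786  r=0.9586  x^+=-2.3881  v^+=-1.6836  a^+=0.5888
step 3: x_pred=-3.3839  r=8.2639  x^+=1.7067  v^+=-0.4380  a^+=4.2339
step 4: x_pred=2.3635  r=-2.0935  x^+=1.0739  v^+=2.1831  a^+=3.3105
step 5: x_pred=3.2796  r=-7.6896  x^+=-1.4572  v^+=3.6092  a^+=-0.0812
step 6: x_pred=0.9427  r=1.7273  x^+=2.0067  v^+=3.7326  a^+=0.6806

v_post = 3.7326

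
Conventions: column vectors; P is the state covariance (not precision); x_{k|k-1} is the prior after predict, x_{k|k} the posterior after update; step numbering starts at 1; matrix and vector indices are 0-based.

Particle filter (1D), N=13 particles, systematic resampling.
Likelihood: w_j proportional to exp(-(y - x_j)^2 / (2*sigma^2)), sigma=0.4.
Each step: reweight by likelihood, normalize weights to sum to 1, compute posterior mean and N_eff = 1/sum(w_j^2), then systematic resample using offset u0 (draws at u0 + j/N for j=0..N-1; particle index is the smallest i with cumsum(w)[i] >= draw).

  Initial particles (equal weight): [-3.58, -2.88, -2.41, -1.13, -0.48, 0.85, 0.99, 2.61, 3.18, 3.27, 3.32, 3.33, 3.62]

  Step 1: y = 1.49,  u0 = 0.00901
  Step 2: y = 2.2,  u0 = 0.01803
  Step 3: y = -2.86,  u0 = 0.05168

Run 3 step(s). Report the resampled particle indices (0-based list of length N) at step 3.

resampled_idx = [0, 0, 0, 0, 0, 1, 1, 1, 1, 1, 1, 6, 11]

step 1: w=[0.0000, 0.0000, 0.0000, 0.0000, 0.0000, 0.3678, 0.6056, 0.0262, 0.0002, 0.0001, 0.0000, 0.0000, 0.0000]  mean=0.9817  Neff=1.9890  idx=[5, 5, 5, 5, 5, 6, 6, 6, 6, 6, 6, 6, 6]
step 2: w=[0.0339, 0.0339, 0.0339, 0.0339, 0.0339, 0.1038, 0.1038, 0.1038, 0.1038, 0.1038, 0.1038, 0.1038, 0.1038]  mean=0.9663  Neff=10.8721  idx=[0, 2, 5, 5, 6, 7, 7, 8, 9, 10, 10, 11, 12]
step 3: w=[0.4162, 0.4162, 0.0152, 0.0152, 0.0152, 0.0152, 0.0152, 0.0152, 0.0152, 0.0152, 0.0152, 0.0152, 0.0152]  mean=0.8735  Neff=2.8653  idx=[0, 0, 0, 0, 0, 1, 1, 1, 1, 1, 1, 6, 11]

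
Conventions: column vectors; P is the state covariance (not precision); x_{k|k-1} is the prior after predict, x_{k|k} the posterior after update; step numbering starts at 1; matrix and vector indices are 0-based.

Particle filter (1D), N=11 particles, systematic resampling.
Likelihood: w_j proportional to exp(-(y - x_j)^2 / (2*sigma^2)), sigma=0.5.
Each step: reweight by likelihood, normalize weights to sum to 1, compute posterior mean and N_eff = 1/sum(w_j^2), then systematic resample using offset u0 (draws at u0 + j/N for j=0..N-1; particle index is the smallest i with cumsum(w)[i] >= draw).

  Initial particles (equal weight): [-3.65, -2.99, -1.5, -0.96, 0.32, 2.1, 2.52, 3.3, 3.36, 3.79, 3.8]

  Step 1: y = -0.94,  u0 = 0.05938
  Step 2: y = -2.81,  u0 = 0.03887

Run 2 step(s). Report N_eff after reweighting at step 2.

N_eff = 4.4661

step 1: w=[0.0000, 0.0001, 0.3390, 0.6343, 0.0265, 0.0000, 0.0000, 0.0000, 0.0000, 0.0000, 0.0000]  mean=-1.1094  Neff=1.9306  idx=[2, 2, 2, 2, 3, 3, 3, 3, 3, 3, 3]
step 2: w=[0.2364, 0.2364, 0.2364, 0.2364, 0.0078, 0.0078, 0.0078, 0.0078, 0.0078, 0.0078, 0.0078]  mean=-1.4706  Neff=4.4661  idx=[0, 0, 0, 1, 1, 2, 2, 2, 3, 3, 4]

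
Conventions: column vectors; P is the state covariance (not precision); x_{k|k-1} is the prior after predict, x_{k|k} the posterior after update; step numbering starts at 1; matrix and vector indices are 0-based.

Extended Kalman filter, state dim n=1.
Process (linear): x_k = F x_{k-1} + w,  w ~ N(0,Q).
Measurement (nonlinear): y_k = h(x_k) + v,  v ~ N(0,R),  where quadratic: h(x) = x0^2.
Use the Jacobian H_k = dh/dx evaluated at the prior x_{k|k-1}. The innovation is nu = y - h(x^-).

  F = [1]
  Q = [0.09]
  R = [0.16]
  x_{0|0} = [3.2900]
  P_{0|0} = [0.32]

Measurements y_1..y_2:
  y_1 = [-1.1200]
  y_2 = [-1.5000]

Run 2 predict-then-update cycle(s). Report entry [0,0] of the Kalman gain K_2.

K[0,0] = 0.2813

step 1: x^-=[3.2900]  P^-=[0.4100]  H_jac=[6.5800]  S=[17.9115]  K=[0.1506]  nu=[-11.9441]  x^+=[1.4910]  P^+=[0.0037]
step 2: x^-=[1.4910]  P^-=[0.0937]  H_jac=[2.9820]  S=[0.9929]  K=[0.2813]  nu=[-3.7231]  x^+=[0.4437]  P^+=[0.0151]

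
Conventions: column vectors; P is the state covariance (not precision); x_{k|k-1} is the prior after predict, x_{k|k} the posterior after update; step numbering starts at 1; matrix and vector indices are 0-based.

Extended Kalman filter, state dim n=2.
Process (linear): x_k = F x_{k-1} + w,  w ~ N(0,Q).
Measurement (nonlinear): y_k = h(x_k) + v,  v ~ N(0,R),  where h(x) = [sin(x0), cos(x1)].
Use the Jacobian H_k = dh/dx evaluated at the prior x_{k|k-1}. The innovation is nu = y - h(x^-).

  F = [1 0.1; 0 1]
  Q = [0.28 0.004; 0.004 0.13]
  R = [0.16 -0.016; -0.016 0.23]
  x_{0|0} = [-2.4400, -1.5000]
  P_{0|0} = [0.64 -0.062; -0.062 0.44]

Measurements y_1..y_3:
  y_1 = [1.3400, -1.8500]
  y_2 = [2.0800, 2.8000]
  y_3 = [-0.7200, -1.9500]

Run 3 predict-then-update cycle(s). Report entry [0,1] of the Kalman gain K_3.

K[0,1] = 0.0883

step 1: x^-=[-2.5900, -1.5000]  P^-=[0.9120 -0.0140; -0.0140 0.5700]  H_jac=[-0.8517 0.0000; 0.0000 0.9975]  S=[0.8215 -0.0041; -0.0041 0.7971]  K=[-0.9456 -0.0224; 0.0181 0.7134]  nu=[1.8640, -1.9207]  x^+=[-4.3096, -2.8365]  P^+=[0.1772 0.0100; 0.0100 0.1642]
step 2: x^-=[-4.5932, -2.8365]  P^-=[0.4609 0.0304; 0.0304 0.2942]  H_jac=[-0.1189 0.0000; 0.0000 0.3004]  S=[0.1665 -0.0171; -0.0171 0.2566]  K=[-0.3276 0.0138; 0.0137 0.3454]  nu=[1.0871, 3.7538]  x^+=[-4.8975, -1.5249]  P^+=[0.4428 0.0280; 0.0280 0.2637]
step 3: x^-=[-5.0500, -1.5249]  P^-=[0.7310 0.0584; 0.0584 0.3937]  H_jac=[0.3312 0.0000; 0.0000 0.9989]  S=[0.2402 0.0033; 0.0033 0.6229]  K=[1.0068 0.0883; 0.0718 0.6310]  nu=[-1.6635, -1.9959]  x^+=[-6.9011, -2.9038]  P^+=[0.4821 0.0042; 0.0042 0.1441]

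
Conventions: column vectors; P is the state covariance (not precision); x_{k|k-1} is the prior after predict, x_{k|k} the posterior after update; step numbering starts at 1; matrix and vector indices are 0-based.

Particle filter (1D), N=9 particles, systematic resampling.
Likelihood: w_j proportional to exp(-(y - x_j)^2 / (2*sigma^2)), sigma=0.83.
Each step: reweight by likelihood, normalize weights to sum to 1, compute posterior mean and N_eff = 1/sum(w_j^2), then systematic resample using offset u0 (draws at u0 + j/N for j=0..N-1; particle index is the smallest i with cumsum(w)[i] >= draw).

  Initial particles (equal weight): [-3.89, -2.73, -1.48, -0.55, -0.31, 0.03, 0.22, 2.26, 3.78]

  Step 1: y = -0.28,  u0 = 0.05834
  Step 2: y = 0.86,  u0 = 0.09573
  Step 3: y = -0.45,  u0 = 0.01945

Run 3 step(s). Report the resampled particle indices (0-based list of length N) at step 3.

step 1: w=[0.0000, 0.0031, 0.0860, 0.2320, 0.2444, 0.2281, 0.2040, 0.0023, 0.0000]  mean=-0.2825  Neff=4.6588  idx=[2, 3, 3, 4, 4, 5, 5, 6, 6]
step 2: w=[0.0048, 0.0601, 0.0601, 0.0942, 0.0942, 0.1543, 0.1543, 0.1890, 0.1890]  mean=-0.0392  Neff=6.9417  idx=[2, 3, 5, 5, 6, 7, 7, 8, 8]
step 3: w=[0.1341, 0.1331, 0.1143, 0.1143, 0.1143, 0.0975, 0.0975, 0.0975, 0.0975]  mean=-0.0189  Neff=8.8578  idx=[0, 0, 1, 2, 3, 4, 5, 6, 8]

resampled_idx = [0, 0, 1, 2, 3, 4, 5, 6, 8]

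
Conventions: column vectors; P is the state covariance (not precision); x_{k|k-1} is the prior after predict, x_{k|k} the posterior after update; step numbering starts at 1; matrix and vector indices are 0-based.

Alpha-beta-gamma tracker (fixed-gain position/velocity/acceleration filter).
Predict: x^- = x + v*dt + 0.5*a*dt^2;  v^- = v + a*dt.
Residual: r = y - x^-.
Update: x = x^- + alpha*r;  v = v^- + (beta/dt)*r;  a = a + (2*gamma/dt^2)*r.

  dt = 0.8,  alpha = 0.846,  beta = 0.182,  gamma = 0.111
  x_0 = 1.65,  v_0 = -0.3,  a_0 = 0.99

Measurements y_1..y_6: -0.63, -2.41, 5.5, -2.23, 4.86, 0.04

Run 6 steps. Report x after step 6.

step 1: x_pred=1.7268  r=-2.3568  x^+=-0.2671  v^+=-0.0442  a^+=0.1725
step 2: x_pred=-0.2472  r=-2.1628  x^+=-2.0769  v^+=-0.3982  a^+=-0.5777
step 3: x_pred=-2.5804  r=8.0804  x^+=4.2556  v^+=0.9779  a^+=2.2251
step 4: x_pred=5.7500  r=-7.9800  x^+=-1.0011  v^+=0.9425  a^+=-0.5429
step 5: x_pred=-0.4208  r=5.2808  x^+=4.0468  v^+=1.7096  a^+=1.2889
step 6: x_pred=5.8269  r=-5.7869  x^+=0.9312  v^+=1.4242  a^+=-0.7185

x_post = 0.9312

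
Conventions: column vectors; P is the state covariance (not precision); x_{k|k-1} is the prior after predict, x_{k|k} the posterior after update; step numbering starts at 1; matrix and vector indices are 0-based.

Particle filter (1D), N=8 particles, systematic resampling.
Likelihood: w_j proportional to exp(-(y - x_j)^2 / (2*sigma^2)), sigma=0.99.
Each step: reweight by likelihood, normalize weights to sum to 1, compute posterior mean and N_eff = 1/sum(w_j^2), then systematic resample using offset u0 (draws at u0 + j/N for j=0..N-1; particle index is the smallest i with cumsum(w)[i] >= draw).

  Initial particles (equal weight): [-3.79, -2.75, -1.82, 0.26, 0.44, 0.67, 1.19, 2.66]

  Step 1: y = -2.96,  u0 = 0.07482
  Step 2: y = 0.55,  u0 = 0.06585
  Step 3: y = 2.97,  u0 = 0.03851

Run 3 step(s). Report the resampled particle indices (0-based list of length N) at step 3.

resampled_idx = [1, 2, 3, 3, 4, 5, 6, 7]

step 1: w=[0.3190, 0.4432, 0.2336, 0.0023, 0.0012, 0.0005, 0.0001, 0.0000]  mean=-2.8515  Neff=2.8344  idx=[0, 0, 1, 1, 1, 1, 2, 2]
step 2: w=[0.0005, 0.0005, 0.0299, 0.0299, 0.0299, 0.0299, 0.4398, 0.4398]  mean=-1.9331  Neff=2.5616  idx=[4, 6, 6, 6, 7, 7, 7, 7]
step 3: w=[0.0010, 0.1427, 0.1427, 0.1427, 0.1427, 0.1427, 0.1427, 0.1427]  mean=-1.8209  Neff=7.0136  idx=[1, 2, 3, 3, 4, 5, 6, 7]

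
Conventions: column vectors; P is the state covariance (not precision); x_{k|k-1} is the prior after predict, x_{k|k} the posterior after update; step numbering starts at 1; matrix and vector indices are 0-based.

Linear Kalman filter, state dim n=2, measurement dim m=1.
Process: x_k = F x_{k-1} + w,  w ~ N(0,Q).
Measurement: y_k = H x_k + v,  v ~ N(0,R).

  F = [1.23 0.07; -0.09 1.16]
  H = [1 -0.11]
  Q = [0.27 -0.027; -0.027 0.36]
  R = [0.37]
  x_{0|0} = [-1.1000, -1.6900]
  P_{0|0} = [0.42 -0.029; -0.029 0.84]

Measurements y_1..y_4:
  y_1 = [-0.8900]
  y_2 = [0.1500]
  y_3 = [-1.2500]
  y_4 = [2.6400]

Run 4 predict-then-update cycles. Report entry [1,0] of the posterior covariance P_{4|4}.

step 1: x^-=[-1.4713, -1.8614]  P^-=[0.9045 -0.0465; -0.0465 1.4998]  S=[1.3029]  K=[0.6982; -0.1623]  nu=[0.3765]  x^+=[-1.2084, -1.9225]  P^+=[0.2694 0.1012; 0.1012 1.4654]
step 2: x^-=[-1.6209, -2.1214]  P^-=[0.7022 0.2058; 0.2058 2.3130]  S=[1.0549]  K=[0.6442; -0.0460]  nu=[1.5376]  x^+=[-0.6304, -2.1922]  P^+=[0.2644 0.2371; 0.2371 2.3107]
step 3: x^-=[-0.9288, -2.4862]  P^-=[0.7222 0.4682; 0.4682 3.4219]  S=[1.0306]  K=[0.6508; 0.0891]  nu=[-0.5946]  x^+=[-1.3158, -2.5391]  P^+=[0.2857 0.4085; 0.4085 3.4138]
step 4: x^-=[-1.7962, -2.8270]  P^-=[0.7893 0.7988; 0.7988 4.8706]  S=[1.0425]  K=[0.6729; 0.2523]  nu=[4.1252]  x^+=[0.9795, -1.7861]  P^+=[0.3174 0.6218; 0.6218 4.8042]

P_post[1,0] = 0.6218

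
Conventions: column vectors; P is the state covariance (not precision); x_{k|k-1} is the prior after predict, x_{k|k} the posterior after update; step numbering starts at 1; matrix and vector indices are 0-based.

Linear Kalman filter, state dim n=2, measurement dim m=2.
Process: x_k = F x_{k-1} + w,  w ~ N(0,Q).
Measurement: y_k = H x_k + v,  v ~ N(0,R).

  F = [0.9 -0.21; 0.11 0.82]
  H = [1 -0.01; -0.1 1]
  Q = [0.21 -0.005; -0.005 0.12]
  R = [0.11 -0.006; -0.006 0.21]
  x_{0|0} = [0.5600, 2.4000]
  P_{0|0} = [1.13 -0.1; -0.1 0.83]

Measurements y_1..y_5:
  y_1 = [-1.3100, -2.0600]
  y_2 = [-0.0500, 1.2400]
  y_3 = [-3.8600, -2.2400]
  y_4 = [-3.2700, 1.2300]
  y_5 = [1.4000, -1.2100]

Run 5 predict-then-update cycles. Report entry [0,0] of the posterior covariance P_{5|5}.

P_post[0,0] = 0.0787

step 1: x^-=[0.0000, 2.0296]  P^-=[1.1997 -0.1075; -0.1075 0.6737]  S=[1.3119 -0.2404; -0.2404 0.9172]  K=[0.9137 -0.0086; 0.0521 0.7599]  nu=[-1.2897, -4.0896]  x^+=[-1.1432, -1.1453]  P^+=[0.1006 0.0028; 0.0028 0.1595]
step 2: x^-=[-0.7884, -1.0649]  P^-=[0.2975 -0.0205; -0.0205 0.2290]  S=[0.4079 -0.0586; -0.0586 0.4461]  K=[0.7273 -0.0172; 0.0188 0.5204]  nu=[0.7277, 2.2261]  x^+=[-0.2974, 0.1073]  P^+=[0.0801 0.0000; 0.0000 0.1092]
step 3: x^-=[-0.2902, 0.0553]  P^-=[0.2797 -0.0158; -0.0158 0.1944]  S=[0.3900 -0.0518; -0.0518 0.4104]  K=[0.7153 -0.0165; 0.0181 0.4799]  nu=[-3.5693, -2.3243]  x^+=[-2.8049, -1.1246]  P^+=[0.0788 0.0001; 0.0001 0.1007]
step 4: x^-=[-2.2883, -1.2307]  P^-=[0.2782 -0.0145; -0.0145 0.1887]  S=[0.3885 -0.0502; -0.0502 0.4043]  K=[0.7144 -0.0159; 0.0190 0.4725]  nu=[-0.9940, 2.2319]  x^+=[-3.0339, -0.1949]  P^+=[0.0787 0.0002; 0.0002 0.0991]
step 5: x^-=[-2.6896, -0.4936]  P^-=[0.2780 -0.0141; -0.0141 0.1877]  S=[0.3883 -0.0498; -0.0498 0.4033]  K=[0.7143 -0.0157; 0.0193 0.4712]  nu=[4.0846, -0.9854]  x^+=[0.2436, -0.8792]  P^+=[0.0787 0.0003; 0.0003 0.0989]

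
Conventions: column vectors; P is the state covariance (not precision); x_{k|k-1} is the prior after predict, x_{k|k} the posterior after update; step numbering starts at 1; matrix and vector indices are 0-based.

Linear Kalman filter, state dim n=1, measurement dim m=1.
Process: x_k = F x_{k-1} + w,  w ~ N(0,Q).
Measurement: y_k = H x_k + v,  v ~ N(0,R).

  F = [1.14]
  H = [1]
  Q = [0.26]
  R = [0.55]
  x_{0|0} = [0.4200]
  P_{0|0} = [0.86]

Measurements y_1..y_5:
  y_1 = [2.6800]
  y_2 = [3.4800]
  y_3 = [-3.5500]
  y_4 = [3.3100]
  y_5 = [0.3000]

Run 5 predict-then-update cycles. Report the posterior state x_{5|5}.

x_post = [0.9879]

step 1: x^-=[0.4788]  P^-=[1.3777]  S=[1.9277]  K=[0.7147]  nu=[2.2012]  x^+=[2.0520]  P^+=[0.3931]
step 2: x^-=[2.3392]  P^-=[0.7708]  S=[1.3208]  K=[0.5836]  nu=[1.1408]  x^+=[3.0050]  P^+=[0.3210]
step 3: x^-=[3.4257]  P^-=[0.6771]  S=[1.2271]  K=[0.5518]  nu=[-6.9757]  x^+=[-0.4235]  P^+=[0.3035]
step 4: x^-=[-0.4828]  P^-=[0.6544]  S=[1.2044]  K=[0.5433]  nu=[3.7928]  x^+=[1.5780]  P^+=[0.2988]
step 5: x^-=[1.7989]  P^-=[0.6484]  S=[1.1984]  K=[0.5410]  nu=[-1.4989]  x^+=[0.9879]  P^+=[0.2976]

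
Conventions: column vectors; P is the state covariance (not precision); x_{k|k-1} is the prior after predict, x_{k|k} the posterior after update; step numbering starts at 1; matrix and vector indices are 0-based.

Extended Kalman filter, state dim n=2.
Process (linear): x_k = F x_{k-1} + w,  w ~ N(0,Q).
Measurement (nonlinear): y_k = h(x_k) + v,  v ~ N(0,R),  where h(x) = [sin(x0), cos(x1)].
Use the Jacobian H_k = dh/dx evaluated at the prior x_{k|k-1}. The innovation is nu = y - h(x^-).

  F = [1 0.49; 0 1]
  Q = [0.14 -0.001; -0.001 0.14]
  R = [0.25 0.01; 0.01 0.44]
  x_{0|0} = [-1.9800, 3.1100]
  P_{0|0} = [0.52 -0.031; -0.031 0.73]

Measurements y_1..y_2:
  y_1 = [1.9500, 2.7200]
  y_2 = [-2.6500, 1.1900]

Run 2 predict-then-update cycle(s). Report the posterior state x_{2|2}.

x_post = [5.2192, 5.8137]

step 1: x^-=[-0.4561, 3.1100]  P^-=[0.8049 0.3257; 0.3257 0.8700]  H_jac=[0.8978 0.0000; 0.0000 -0.0316]  S=[0.8987 0.0008; 0.0008 0.4409]  K=[0.8040 -0.0247; 0.3254 -0.0629]  nu=[2.3905, 3.7195]  x^+=[1.3740, 3.6539]  P^+=[0.2236 0.0899; 0.0899 0.7731]
step 2: x^-=[3.1644, 3.6539]  P^-=[0.6374 0.4677; 0.4677 0.9131]  H_jac=[-0.9997 0.0000; 0.0000 0.4902]  S=[0.8870 -0.2192; -0.2192 0.6594]  K=[-0.6890 0.1186; -0.3916 0.5486]  nu=[-2.6272, 2.0616]  x^+=[5.2192, 5.8137]  P^+=[0.1711 0.0924; 0.0924 0.4844]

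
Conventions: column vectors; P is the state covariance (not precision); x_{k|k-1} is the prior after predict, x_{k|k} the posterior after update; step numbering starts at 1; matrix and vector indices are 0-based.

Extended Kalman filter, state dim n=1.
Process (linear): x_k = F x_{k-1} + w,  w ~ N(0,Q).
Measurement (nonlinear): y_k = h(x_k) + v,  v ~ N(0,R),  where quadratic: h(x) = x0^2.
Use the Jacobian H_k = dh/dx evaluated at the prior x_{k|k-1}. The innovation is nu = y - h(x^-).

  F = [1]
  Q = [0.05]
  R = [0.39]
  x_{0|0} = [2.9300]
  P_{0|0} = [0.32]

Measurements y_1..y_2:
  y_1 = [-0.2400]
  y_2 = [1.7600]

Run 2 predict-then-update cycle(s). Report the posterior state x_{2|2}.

x_post = [1.3911]

step 1: x^-=[2.9300]  P^-=[0.3700]  H_jac=[5.8600]  S=[13.0957]  K=[0.1656]  nu=[-8.8249]  x^+=[1.4689]  P^+=[0.0110]
step 2: x^-=[1.4689]  P^-=[0.0610]  H_jac=[2.9378]  S=[0.9166]  K=[0.1956]  nu=[-0.3976]  x^+=[1.3911]  P^+=[0.0260]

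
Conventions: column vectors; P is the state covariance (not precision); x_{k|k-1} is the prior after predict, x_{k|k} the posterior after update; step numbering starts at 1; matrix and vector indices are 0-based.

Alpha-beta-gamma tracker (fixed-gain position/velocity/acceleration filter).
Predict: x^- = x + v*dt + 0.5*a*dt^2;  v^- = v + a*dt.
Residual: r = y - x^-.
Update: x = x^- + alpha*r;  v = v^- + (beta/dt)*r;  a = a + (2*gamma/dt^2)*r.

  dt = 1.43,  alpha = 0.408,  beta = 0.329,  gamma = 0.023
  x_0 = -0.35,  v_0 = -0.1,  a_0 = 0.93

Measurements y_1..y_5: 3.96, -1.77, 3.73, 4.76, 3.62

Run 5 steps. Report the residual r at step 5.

resid = -8.0674

step 1: x_pred=0.4579  r=3.5021  x^+=1.8867  v^+=2.0356  a^+=1.0088
step 2: x_pred=5.8291  r=-7.5991  x^+=2.7287  v^+=1.7299  a^+=0.8378
step 3: x_pred=6.0590  r=-2.3290  x^+=5.1088  v^+=2.3921  a^+=0.7854
step 4: x_pred=9.3326  r=-4.5726  x^+=7.4670  v^+=2.4633  a^+=0.6826
step 5: x_pred=11.6874  r=-8.0674  x^+=8.3959  v^+=1.5833  a^+=0.5011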